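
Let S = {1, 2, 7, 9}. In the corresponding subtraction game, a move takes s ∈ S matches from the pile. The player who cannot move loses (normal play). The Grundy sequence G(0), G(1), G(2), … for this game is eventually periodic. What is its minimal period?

n :  0  1  2  3  4  5  6  7  8  9 10 11 12 13 14 15 16 17 18 19 20 21 22 23
G :  0  1  2  0  1  2  0  1  2  3  4  0  1  2  0  1  2  0  1  2  3  4  0  1
G(n+11) = G(n) holds for n = 0,…,8 (a full window of length max(S) = 9), so the sequence is purely periodic with period 11.

11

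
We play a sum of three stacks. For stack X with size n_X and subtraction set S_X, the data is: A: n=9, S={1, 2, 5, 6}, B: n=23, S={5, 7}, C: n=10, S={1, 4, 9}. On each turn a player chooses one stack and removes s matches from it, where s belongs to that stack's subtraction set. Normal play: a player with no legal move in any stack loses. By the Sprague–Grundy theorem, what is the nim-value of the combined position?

Stack A, S = {1, 2, 5, 6}:
n : 0 1 2 3 4 5 6 7 8 9
G : 0 1 2 0 1 2 3 0 1 2
G_A(9) = 2.
Stack B, S = {5, 7}:
n :  0  1  2  3  4  5  6  7  8  9 10 11 12 13 14 15 16 17 18 19 20 21 22 23
G :  0  0  0  0  0  1  1  1  1  1  2  2  0  0  0  0  0  1  1  1  1  1  2  2
G_B(23) = 2.
Stack C, S = {1, 4, 9}:
n :  0  1  2  3  4  5  6  7  8  9 10
G :  0  1  0  1  2  0  1  0  1  2  0
G_C(10) = 0.
Combined Grundy value = 2 ⊕ 2 ⊕ 0 = 0.

0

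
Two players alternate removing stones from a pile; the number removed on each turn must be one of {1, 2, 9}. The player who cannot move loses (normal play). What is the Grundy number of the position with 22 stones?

n :  0  1  2  3  4  5  6  7  8  9 10 11 12 13 14 15 16 17 18 19 20 21 22
G :  0  1  2  0  1  2  0  1  2  3  0  1  2  0  1  2  0  1  2  3  0  1  2

2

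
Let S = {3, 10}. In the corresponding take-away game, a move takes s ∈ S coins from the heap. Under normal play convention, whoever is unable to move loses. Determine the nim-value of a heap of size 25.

G(0) = 0
G(1) = mex{} = 0
G(2) = mex{} = 0
G(3) = mex{0} = 1
G(4) = mex{0} = 1
G(5) = mex{0} = 1
G(6) = mex{1} = 0
G(7) = mex{1} = 0
G(8) = mex{1} = 0
G(9) = mex{0} = 1
G(10) = mex{0,0} = 1
G(11) = mex{0,0} = 1
G(12) = mex{1,0} = 2
G(13) = mex{1,1} = 0
G(14) = mex{1,1} = 0
G(15) = mex{2,1} = 0
G(16) = mex{0,0} = 1
G(17) = mex{0,0} = 1
G(18) = mex{0,0} = 1
G(19) = mex{1,1} = 0
G(20) = mex{1,1} = 0
G(21) = mex{1,1} = 0
G(22) = mex{0,2} = 1
G(23) = mex{0,0} = 1
G(24) = mex{0,0} = 1
G(25) = mex{1,0} = 2

2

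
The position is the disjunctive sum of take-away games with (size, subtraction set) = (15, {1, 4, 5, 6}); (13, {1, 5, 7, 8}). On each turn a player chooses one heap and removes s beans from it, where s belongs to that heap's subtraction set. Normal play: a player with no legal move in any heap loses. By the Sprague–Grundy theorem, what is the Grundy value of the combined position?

1

Heap A, S = {1, 4, 5, 6}:
n :  0  1  2  3  4  5  6  7  8  9 10 11 12 13 14 15
G :  0  1  0  1  2  3  2  3  4  0  1  0  1  2  3  2
G_A(15) = 2.
Heap B, S = {1, 5, 7, 8}:
G(0) = 0
G(1) = mex{0} = 1
G(2) = mex{1} = 0
G(3) = mex{0} = 1
G(4) = mex{1} = 0
G(5) = mex{0,0} = 1
G(6) = mex{1,1} = 0
G(7) = mex{0,0,0} = 1
G(8) = mex{1,1,1,0} = 2
G(9) = mex{2,0,0,1} = 3
G(10) = mex{3,1,1,0} = 2
G(11) = mex{2,0,0,1} = 3
G(12) = mex{3,1,1,0} = 2
G(13) = mex{2,2,0,1} = 3
G_B(13) = 3.
Combined Grundy value = 2 ⊕ 3 = 1.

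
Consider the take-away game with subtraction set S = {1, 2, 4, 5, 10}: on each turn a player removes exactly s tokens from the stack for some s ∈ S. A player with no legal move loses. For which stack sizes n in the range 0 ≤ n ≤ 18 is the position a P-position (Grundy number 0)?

n :  0  1  2  3  4  5  6  7  8  9 10 11 12 13 14 15 16 17 18
G :  0  1  2  0  1  2  0  1  2  0  1  2  0  1  2  0  1  2  0
P-positions are exactly the n with G(n) = 0.

0, 3, 6, 9, 12, 15, 18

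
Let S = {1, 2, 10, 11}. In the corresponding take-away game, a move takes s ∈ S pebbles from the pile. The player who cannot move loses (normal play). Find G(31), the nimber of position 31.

G(0) = 0
G(1) = mex{0} = 1
G(2) = mex{1,0} = 2
G(3) = mex{2,1} = 0
G(4) = mex{0,2} = 1
G(5) = mex{1,0} = 2
G(6) = mex{2,1} = 0
G(7) = mex{0,2} = 1
G(8) = mex{1,0} = 2
G(9) = mex{2,1} = 0
G(10) = mex{0,2,0} = 1
G(11) = mex{1,0,1,0} = 2
G(12) = mex{2,1,2,1} = 0
G(13) = mex{0,2,0,2} = 1
G(14) = mex{1,0,1,0} = 2
G(15) = mex{2,1,2,1} = 0
G(16) = mex{0,2,0,2} = 1
G(17) = mex{1,0,1,0} = 2
G(18) = mex{2,1,2,1} = 0
G(19) = mex{0,2,0,2} = 1
G(20) = mex{1,0,1,0} = 2
G(21) = mex{2,1,2,1} = 0
G(22) = mex{0,2,0,2} = 1
G(23) = mex{1,0,1,0} = 2
G(24) = mex{2,1,2,1} = 0
G(25) = mex{0,2,0,2} = 1
G(26) = mex{1,0,1,0} = 2
G(27) = mex{2,1,2,1} = 0
G(28) = mex{0,2,0,2} = 1
G(29) = mex{1,0,1,0} = 2
G(30) = mex{2,1,2,1} = 0
G(31) = mex{0,2,0,2} = 1

1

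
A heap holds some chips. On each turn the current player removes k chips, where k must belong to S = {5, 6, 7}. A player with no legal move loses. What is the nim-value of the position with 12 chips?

G(0) = 0
G(1) = mex{} = 0
G(2) = mex{} = 0
G(3) = mex{} = 0
G(4) = mex{} = 0
G(5) = mex{0} = 1
G(6) = mex{0,0} = 1
G(7) = mex{0,0,0} = 1
G(8) = mex{0,0,0} = 1
G(9) = mex{0,0,0} = 1
G(10) = mex{1,0,0} = 2
G(11) = mex{1,1,0} = 2
G(12) = mex{1,1,1} = 0

0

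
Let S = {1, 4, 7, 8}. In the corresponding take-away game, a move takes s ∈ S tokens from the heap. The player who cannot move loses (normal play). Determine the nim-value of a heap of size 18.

G(0) = 0
G(1) = mex{0} = 1
G(2) = mex{1} = 0
G(3) = mex{0} = 1
G(4) = mex{1,0} = 2
G(5) = mex{2,1} = 0
G(6) = mex{0,0} = 1
G(7) = mex{1,1,0} = 2
G(8) = mex{2,2,1,0} = 3
G(9) = mex{3,0,0,1} = 2
G(10) = mex{2,1,1,0} = 3
G(11) = mex{3,2,2,1} = 0
G(12) = mex{0,3,0,2} = 1
G(13) = mex{1,2,1,0} = 3
G(14) = mex{3,3,2,1} = 0
G(15) = mex{0,0,3,2} = 1
G(16) = mex{1,1,2,3} = 0
G(17) = mex{0,3,3,2} = 1
G(18) = mex{1,0,0,3} = 2

2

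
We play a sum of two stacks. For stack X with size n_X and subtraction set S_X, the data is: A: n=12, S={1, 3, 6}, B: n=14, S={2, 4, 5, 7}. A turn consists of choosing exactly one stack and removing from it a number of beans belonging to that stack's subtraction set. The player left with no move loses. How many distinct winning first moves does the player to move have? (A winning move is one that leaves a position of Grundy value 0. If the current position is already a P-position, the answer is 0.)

Stack A, S = {1, 3, 6}:
n :  0  1  2  3  4  5  6  7  8  9 10 11 12
G :  0  1  0  1  0  1  2  3  2  0  1  0  1
G_A(12) = 1.
Stack B, S = {2, 4, 5, 7}:
G(0) = 0
G(1) = mex{} = 0
G(2) = mex{0} = 1
G(3) = mex{0} = 1
G(4) = mex{1,0} = 2
G(5) = mex{1,0,0} = 2
G(6) = mex{2,1,0} = 3
G(7) = mex{2,1,1,0} = 3
G(8) = mex{3,2,1,0} = 4
G(9) = mex{3,2,2,1} = 0
G(10) = mex{4,3,2,1} = 0
G(11) = mex{0,3,3,2} = 1
G(12) = mex{0,4,3,2} = 1
G(13) = mex{1,0,4,3} = 2
G(14) = mex{1,0,0,3} = 2
G_B(14) = 2.
Combined Grundy value = 1 ⊕ 2 = 3.
A winning move leaves total XOR = 0, i.e. changes one component's Grundy value g to g ⊕ X where X is the current total.
Stack A: need g' = 1⊕3 = 2. Options: 12−1→G=0, 12−3→G=0, 12−6→G=2. Hits: 1.
Stack B: need g' = 2⊕3 = 1. Options: 14−2→G=1, 14−4→G=0, 14−5→G=0, 14−7→G=3. Hits: 1.

2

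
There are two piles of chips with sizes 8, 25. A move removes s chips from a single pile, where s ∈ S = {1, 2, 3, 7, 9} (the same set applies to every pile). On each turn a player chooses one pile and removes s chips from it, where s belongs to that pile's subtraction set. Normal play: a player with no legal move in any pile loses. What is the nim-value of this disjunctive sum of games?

1

All piles use S = {1, 2, 3, 7, 9}:
G(0) = 0
G(1) = mex{0} = 1
G(2) = mex{1,0} = 2
G(3) = mex{2,1,0} = 3
G(4) = mex{3,2,1} = 0
G(5) = mex{0,3,2} = 1
G(6) = mex{1,0,3} = 2
G(7) = mex{2,1,0,0} = 3
G(8) = mex{3,2,1,1} = 0
G(9) = mex{0,3,2,2,0} = 1
G(10) = mex{1,0,3,3,1} = 2
G(11) = mex{2,1,0,0,2} = 3
G(12) = mex{3,2,1,1,3} = 0
G(13) = mex{0,3,2,2,0} = 1
G(14) = mex{1,0,3,3,1} = 2
G(15) = mex{2,1,0,0,2} = 3
G(16) = mex{3,2,1,1,3} = 0
G(17) = mex{0,3,2,2,0} = 1
G(18) = mex{1,0,3,3,1} = 2
G(19) = mex{2,1,0,0,2} = 3
G(20) = mex{3,2,1,1,3} = 0
G(21) = mex{0,3,2,2,0} = 1
G(22) = mex{1,0,3,3,1} = 2
G(23) = mex{2,1,0,0,2} = 3
G(24) = mex{3,2,1,1,3} = 0
G(25) = mex{0,3,2,2,0} = 1
Pile A: G(8) = 0.
Pile B: G(25) = 1.
Combined Grundy value = 0 ⊕ 1 = 1.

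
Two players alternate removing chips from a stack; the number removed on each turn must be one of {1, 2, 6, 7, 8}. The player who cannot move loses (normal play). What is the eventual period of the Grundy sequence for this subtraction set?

n :  0  1  2  3  4  5  6  7  8  9 10 11 12 13 14 15 16 17 18 19 20 21 22 23 24 25
G :  0  1  2  0  1  2  3  4  5  3  4  5  0  1  2  0  1  2  3  4  5  3  4  5  0  1
G(n+12) = G(n) holds for n = 0,…,7 (a full window of length max(S) = 8), so the sequence is purely periodic with period 12.

12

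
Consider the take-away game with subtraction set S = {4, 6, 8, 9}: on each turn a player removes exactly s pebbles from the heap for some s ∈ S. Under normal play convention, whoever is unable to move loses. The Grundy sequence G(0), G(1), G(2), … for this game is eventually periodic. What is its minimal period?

13

n :  0  1  2  3  4  5  6  7  8  9 10 11 12 13 14 15 16 17 18 19 20 21 22 23 24 25 26 27
G :  0  0  0  0  1  1  1  1  2  2  2  2  3  0  0  0  0  1  1  1  1  2  2  2  2  3  0  0
G(n+13) = G(n) holds for n = 0,…,8 (a full window of length max(S) = 9), so the sequence is purely periodic with period 13.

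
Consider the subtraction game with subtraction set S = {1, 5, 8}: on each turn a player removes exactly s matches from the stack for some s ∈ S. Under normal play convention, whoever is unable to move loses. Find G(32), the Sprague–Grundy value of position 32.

0

n :  0  1  2  3  4  5  6  7  8  9 10 11 12 13 14 15 16 17 18 19 20 21 22 23 24 25 26 27 28 29 30 31 32
G :  0  1  0  1  0  1  0  1  2  3  2  3  2  0  1  0  1  0  1  0  1  2  3  2  3  2  0  1  0  1  0  1  0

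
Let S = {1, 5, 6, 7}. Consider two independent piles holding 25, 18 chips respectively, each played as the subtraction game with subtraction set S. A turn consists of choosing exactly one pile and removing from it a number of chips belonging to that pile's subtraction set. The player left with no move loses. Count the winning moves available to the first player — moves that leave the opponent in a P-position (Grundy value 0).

All piles use S = {1, 5, 6, 7}:
G(0) = 0
G(1) = mex{0} = 1
G(2) = mex{1} = 0
G(3) = mex{0} = 1
G(4) = mex{1} = 0
G(5) = mex{0,0} = 1
G(6) = mex{1,1,0} = 2
G(7) = mex{2,0,1,0} = 3
G(8) = mex{3,1,0,1} = 2
G(9) = mex{2,0,1,0} = 3
G(10) = mex{3,1,0,1} = 2
G(11) = mex{2,2,1,0} = 3
G(12) = mex{3,3,2,1} = 0
G(13) = mex{0,2,3,2} = 1
G(14) = mex{1,3,2,3} = 0
G(15) = mex{0,2,3,2} = 1
G(16) = mex{1,3,2,3} = 0
G(17) = mex{0,0,3,2} = 1
G(18) = mex{1,1,0,3} = 2
G(19) = mex{2,0,1,0} = 3
G(20) = mex{3,1,0,1} = 2
G(21) = mex{2,0,1,0} = 3
G(22) = mex{3,1,0,1} = 2
G(23) = mex{2,2,1,0} = 3
G(24) = mex{3,3,2,1} = 0
G(25) = mex{0,2,3,2} = 1
Pile A: G(25) = 1.
Pile B: G(18) = 2.
Combined Grundy value = 1 ⊕ 2 = 3.
A winning move leaves total XOR = 0, i.e. changes one component's Grundy value g to g ⊕ X where X is the current total.
Pile A: need g' = 1⊕3 = 2. Options: 25−1→G=0, 25−5→G=2, 25−6→G=3, 25−7→G=2. Hits: 2.
Pile B: need g' = 2⊕3 = 1. Options: 18−1→G=1, 18−5→G=1, 18−6→G=0, 18−7→G=3. Hits: 2.

4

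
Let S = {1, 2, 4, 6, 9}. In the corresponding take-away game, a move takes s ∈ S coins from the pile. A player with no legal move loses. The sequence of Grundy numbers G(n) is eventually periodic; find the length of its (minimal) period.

8

G(0) = 0
G(1) = mex{0} = 1
G(2) = mex{1,0} = 2
G(3) = mex{2,1} = 0
G(4) = mex{0,2,0} = 1
G(5) = mex{1,0,1} = 2
G(6) = mex{2,1,2,0} = 3
G(7) = mex{3,2,0,1} = 4
G(8) = mex{4,3,1,2} = 0
G(9) = mex{0,4,2,0,0} = 1
G(10) = mex{1,0,3,1,1} = 2
G(11) = mex{2,1,4,2,2} = 0
G(12) = mex{0,2,0,3,0} = 1
G(13) = mex{1,0,1,4,1} = 2
G(14) = mex{2,1,2,0,2} = 3
G(15) = mex{3,2,0,1,3} = 4
G(16) = mex{4,3,1,2,4} = 0
G(17) = mex{0,4,2,0,0} = 1
G(18) = mex{1,0,3,1,1} = 2
G(n+8) = G(n) holds for n = 0,…,8 (a full window of length max(S) = 9), so the sequence is purely periodic with period 8.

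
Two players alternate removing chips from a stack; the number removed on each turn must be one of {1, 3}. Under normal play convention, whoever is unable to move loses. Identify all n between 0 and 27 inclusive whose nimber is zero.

0, 2, 4, 6, 8, 10, 12, 14, 16, 18, 20, 22, 24, 26

n :  0  1  2  3  4  5  6  7  8  9 10 11 12 13 14 15 16 17 18 19 20 21 22 23 24 25 26 27
G :  0  1  0  1  0  1  0  1  0  1  0  1  0  1  0  1  0  1  0  1  0  1  0  1  0  1  0  1
P-positions are exactly the n with G(n) = 0.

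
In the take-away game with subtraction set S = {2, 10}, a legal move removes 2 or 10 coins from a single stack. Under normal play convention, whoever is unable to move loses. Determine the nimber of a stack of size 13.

0

n :  0  1  2  3  4  5  6  7  8  9 10 11 12 13
G :  0  0  1  1  0  0  1  1  0  0  1  1  0  0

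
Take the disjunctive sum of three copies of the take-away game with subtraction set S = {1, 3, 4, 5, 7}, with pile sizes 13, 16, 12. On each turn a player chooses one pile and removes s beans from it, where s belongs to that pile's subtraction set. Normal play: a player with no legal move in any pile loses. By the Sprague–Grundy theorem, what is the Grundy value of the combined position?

1

All piles use S = {1, 3, 4, 5, 7}:
n :  0  1  2  3  4  5  6  7  8  9 10 11 12 13 14 15 16
G :  0  1  0  1  2  3  2  3  0  1  0  1  2  3  2  3  0
Pile A: G(13) = 3.
Pile B: G(16) = 0.
Pile C: G(12) = 2.
Combined Grundy value = 3 ⊕ 0 ⊕ 2 = 1.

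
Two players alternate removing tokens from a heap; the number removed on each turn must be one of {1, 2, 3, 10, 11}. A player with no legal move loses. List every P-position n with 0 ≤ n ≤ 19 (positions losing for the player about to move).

n :  0  1  2  3  4  5  6  7  8  9 10 11 12 13 14 15 16 17 18 19
G :  0  1  2  3  0  1  2  3  0  1  2  3  0  1  2  3  0  1  2  3
P-positions are exactly the n with G(n) = 0.

0, 4, 8, 12, 16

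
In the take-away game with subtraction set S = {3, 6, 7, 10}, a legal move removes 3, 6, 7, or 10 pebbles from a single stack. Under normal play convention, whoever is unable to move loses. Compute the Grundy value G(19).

2

n :  0  1  2  3  4  5  6  7  8  9 10 11 12 13 14 15 16 17 18 19
G :  0  0  0  1  1  1  2  2  2  3  3  3  4  0  0  0  1  1  1  2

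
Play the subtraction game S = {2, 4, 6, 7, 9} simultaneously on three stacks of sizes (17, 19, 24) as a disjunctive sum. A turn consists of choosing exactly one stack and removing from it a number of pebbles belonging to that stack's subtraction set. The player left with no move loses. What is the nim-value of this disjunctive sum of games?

6

All stacks use S = {2, 4, 6, 7, 9}:
G(0) = 0
G(1) = mex{} = 0
G(2) = mex{0} = 1
G(3) = mex{0} = 1
G(4) = mex{1,0} = 2
G(5) = mex{1,0} = 2
G(6) = mex{2,1,0} = 3
G(7) = mex{2,1,0,0} = 3
G(8) = mex{3,2,1,0} = 4
G(9) = mex{3,2,1,1,0} = 4
G(10) = mex{4,3,2,1,0} = 5
G(11) = mex{4,3,2,2,1} = 0
G(12) = mex{5,4,3,2,1} = 0
G(13) = mex{0,4,3,3,2} = 1
G(14) = mex{0,5,4,3,2} = 1
G(15) = mex{1,0,4,4,3} = 2
G(16) = mex{1,0,5,4,3} = 2
G(17) = mex{2,1,0,5,4} = 3
G(18) = mex{2,1,0,0,4} = 3
G(19) = mex{3,2,1,0,5} = 4
G(20) = mex{3,2,1,1,0} = 4
G(21) = mex{4,3,2,1,0} = 5
G(22) = mex{4,3,2,2,1} = 0
G(23) = mex{5,4,3,2,1} = 0
G(24) = mex{0,4,3,3,2} = 1
Stack A: G(17) = 3.
Stack B: G(19) = 4.
Stack C: G(24) = 1.
Combined Grundy value = 3 ⊕ 4 ⊕ 1 = 6.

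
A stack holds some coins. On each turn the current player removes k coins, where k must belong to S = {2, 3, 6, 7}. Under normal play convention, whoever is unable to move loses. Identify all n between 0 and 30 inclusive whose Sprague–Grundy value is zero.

G(0) = 0
G(1) = mex{} = 0
G(2) = mex{0} = 1
G(3) = mex{0,0} = 1
G(4) = mex{1,0} = 2
G(5) = mex{1,1} = 0
G(6) = mex{2,1,0} = 3
G(7) = mex{0,2,0,0} = 1
G(8) = mex{3,0,1,0} = 2
G(9) = mex{1,3,1,1} = 0
G(10) = mex{2,1,2,1} = 0
G(11) = mex{0,2,0,2} = 1
G(12) = mex{0,0,3,0} = 1
G(13) = mex{1,0,1,3} = 2
G(14) = mex{1,1,2,1} = 0
G(15) = mex{2,1,0,2} = 3
G(16) = mex{0,2,0,0} = 1
G(17) = mex{3,0,1,0} = 2
G(18) = mex{1,3,1,1} = 0
G(19) = mex{2,1,2,1} = 0
G(20) = mex{0,2,0,2} = 1
G(21) = mex{0,0,3,0} = 1
G(22) = mex{1,0,1,3} = 2
G(23) = mex{1,1,2,1} = 0
G(24) = mex{2,1,0,2} = 3
G(25) = mex{0,2,0,0} = 1
G(26) = mex{3,0,1,0} = 2
G(27) = mex{1,3,1,1} = 0
G(28) = mex{2,1,2,1} = 0
G(29) = mex{0,2,0,2} = 1
G(30) = mex{0,0,3,0} = 1
P-positions are exactly the n with G(n) = 0.

0, 1, 5, 9, 10, 14, 18, 19, 23, 27, 28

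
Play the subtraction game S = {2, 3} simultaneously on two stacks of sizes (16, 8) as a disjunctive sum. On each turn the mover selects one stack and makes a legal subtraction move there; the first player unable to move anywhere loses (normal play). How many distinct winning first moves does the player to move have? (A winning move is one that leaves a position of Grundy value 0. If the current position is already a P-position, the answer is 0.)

All stacks use S = {2, 3}:
n :  0  1  2  3  4  5  6  7  8  9 10 11 12 13 14 15 16
G :  0  0  1  1  2  0  0  1  1  2  0  0  1  1  2  0  0
Stack A: G(16) = 0.
Stack B: G(8) = 1.
Combined Grundy value = 0 ⊕ 1 = 1.
A winning move leaves total XOR = 0, i.e. changes one component's Grundy value g to g ⊕ X where X is the current total.
Stack A: need g' = 0⊕1 = 1. Options: 16−2→G=2, 16−3→G=1. Hits: 1.
Stack B: need g' = 1⊕1 = 0. Options: 8−2→G=0, 8−3→G=0. Hits: 2.

3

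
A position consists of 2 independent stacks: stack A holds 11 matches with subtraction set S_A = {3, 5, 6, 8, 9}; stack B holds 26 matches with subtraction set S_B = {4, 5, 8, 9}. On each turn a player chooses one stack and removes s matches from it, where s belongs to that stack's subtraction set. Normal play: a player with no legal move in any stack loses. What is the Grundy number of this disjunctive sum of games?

3

Stack A, S = {3, 5, 6, 8, 9}:
n :  0  1  2  3  4  5  6  7  8  9 10 11
G :  0  0  0  1  1  1  2  2  2  3  3  3
G_A(11) = 3.
Stack B, S = {4, 5, 8, 9}:
n :  0  1  2  3  4  5  6  7  8  9 10 11 12 13 14 15 16 17 18 19 20 21 22 23 24 25 26
G :  0  0  0  0  1  1  1  1  2  2  2  2  3  0  0  0  0  1  1  1  1  2  2  2  2  3  0
G_B(26) = 0.
Combined Grundy value = 3 ⊕ 0 = 3.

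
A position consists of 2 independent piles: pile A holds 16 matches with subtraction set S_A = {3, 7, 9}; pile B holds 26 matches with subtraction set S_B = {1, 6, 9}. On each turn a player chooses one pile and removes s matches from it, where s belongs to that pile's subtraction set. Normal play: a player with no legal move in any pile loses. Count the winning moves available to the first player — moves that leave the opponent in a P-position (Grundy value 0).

3

Pile A, S = {3, 7, 9}:
n :  0  1  2  3  4  5  6  7  8  9 10 11 12 13 14 15 16
G :  0  0  0  1  1  1  0  2  2  1  3  3  0  2  0  1  0
G_A(16) = 0.
Pile B, S = {1, 6, 9}:
G(0) = 0
G(1) = mex{0} = 1
G(2) = mex{1} = 0
G(3) = mex{0} = 1
G(4) = mex{1} = 0
G(5) = mex{0} = 1
G(6) = mex{1,0} = 2
G(7) = mex{2,1} = 0
G(8) = mex{0,0} = 1
G(9) = mex{1,1,0} = 2
G(10) = mex{2,0,1} = 3
G(11) = mex{3,1,0} = 2
G(12) = mex{2,2,1} = 0
G(13) = mex{0,0,0} = 1
G(14) = mex{1,1,1} = 0
G(15) = mex{0,2,2} = 1
G(16) = mex{1,3,0} = 2
G(17) = mex{2,2,1} = 0
G(18) = mex{0,0,2} = 1
G(19) = mex{1,1,3} = 0
G(20) = mex{0,0,2} = 1
G(21) = mex{1,1,0} = 2
G(22) = mex{2,2,1} = 0
G(23) = mex{0,0,0} = 1
G(24) = mex{1,1,1} = 0
G(25) = mex{0,0,2} = 1
G(26) = mex{1,1,0} = 2
G_B(26) = 2.
Combined Grundy value = 0 ⊕ 2 = 2.
A winning move leaves total XOR = 0, i.e. changes one component's Grundy value g to g ⊕ X where X is the current total.
Pile A: need g' = 0⊕2 = 2. Options: 16−3→G=2, 16−7→G=1, 16−9→G=2. Hits: 2.
Pile B: need g' = 2⊕2 = 0. Options: 26−1→G=1, 26−6→G=1, 26−9→G=0. Hits: 1.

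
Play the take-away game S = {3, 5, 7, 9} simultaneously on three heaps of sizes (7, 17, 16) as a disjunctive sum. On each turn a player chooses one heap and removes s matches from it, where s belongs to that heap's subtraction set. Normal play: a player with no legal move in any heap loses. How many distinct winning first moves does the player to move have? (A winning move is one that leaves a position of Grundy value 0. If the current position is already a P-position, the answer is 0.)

5

All heaps use S = {3, 5, 7, 9}:
n :  0  1  2  3  4  5  6  7  8  9 10 11 12 13 14 15 16 17
G :  0  0  0  1  1  1  2  2  2  3  3  3  0  0  0  1  1  1
Heap A: G(7) = 2.
Heap B: G(17) = 1.
Heap C: G(16) = 1.
Combined Grundy value = 2 ⊕ 1 ⊕ 1 = 2.
A winning move leaves total XOR = 0, i.e. changes one component's Grundy value g to g ⊕ X where X is the current total.
Heap A: need g' = 2⊕2 = 0. Options: 7−3→G=1, 7−5→G=0, 7−7→G=0. Hits: 2.
Heap B: need g' = 1⊕2 = 3. Options: 17−3→G=0, 17−5→G=0, 17−7→G=3, 17−9→G=2. Hits: 1.
Heap C: need g' = 1⊕2 = 3. Options: 16−3→G=0, 16−5→G=3, 16−7→G=3, 16−9→G=2. Hits: 2.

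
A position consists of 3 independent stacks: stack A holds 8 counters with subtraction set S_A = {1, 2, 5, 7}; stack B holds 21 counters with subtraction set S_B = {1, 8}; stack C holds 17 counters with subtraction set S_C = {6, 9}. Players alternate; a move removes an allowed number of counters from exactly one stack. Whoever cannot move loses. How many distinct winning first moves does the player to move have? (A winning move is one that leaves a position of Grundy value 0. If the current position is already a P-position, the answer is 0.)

Stack A, S = {1, 2, 5, 7}:
n : 0 1 2 3 4 5 6 7 8
G : 0 1 2 0 1 2 0 1 2
G_A(8) = 2.
Stack B, S = {1, 8}:
G(0) = 0
G(1) = mex{0} = 1
G(2) = mex{1} = 0
G(3) = mex{0} = 1
G(4) = mex{1} = 0
G(5) = mex{0} = 1
G(6) = mex{1} = 0
G(7) = mex{0} = 1
G(8) = mex{1,0} = 2
G(9) = mex{2,1} = 0
G(10) = mex{0,0} = 1
G(11) = mex{1,1} = 0
G(12) = mex{0,0} = 1
G(13) = mex{1,1} = 0
G(14) = mex{0,0} = 1
G(15) = mex{1,1} = 0
G(16) = mex{0,2} = 1
G(17) = mex{1,0} = 2
G(18) = mex{2,1} = 0
G(19) = mex{0,0} = 1
G(20) = mex{1,1} = 0
G(21) = mex{0,0} = 1
G_B(21) = 1.
Stack C, S = {6, 9}:
n :  0  1  2  3  4  5  6  7  8  9 10 11 12 13 14 15 16 17
G :  0  0  0  0  0  0  1  1  1  1  1  1  2  2  2  0  0  0
G_C(17) = 0.
Combined Grundy value = 2 ⊕ 1 ⊕ 0 = 3.
A winning move leaves total XOR = 0, i.e. changes one component's Grundy value g to g ⊕ X where X is the current total.
Stack A: need g' = 2⊕3 = 1. Options: 8−1→G=1, 8−2→G=0, 8−5→G=0, 8−7→G=1. Hits: 2.
Stack B: need g' = 1⊕3 = 2. Options: 21−1→G=0, 21−8→G=0. Hits: 0.
Stack C: need g' = 0⊕3 = 3. Options: 17−6→G=1, 17−9→G=1. Hits: 0.

2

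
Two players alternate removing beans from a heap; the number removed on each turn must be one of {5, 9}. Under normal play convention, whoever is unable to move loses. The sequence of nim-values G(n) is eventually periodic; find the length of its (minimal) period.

G(0) = 0
G(1) = mex{} = 0
G(2) = mex{} = 0
G(3) = mex{} = 0
G(4) = mex{} = 0
G(5) = mex{0} = 1
G(6) = mex{0} = 1
G(7) = mex{0} = 1
G(8) = mex{0} = 1
G(9) = mex{0,0} = 1
G(10) = mex{1,0} = 2
G(11) = mex{1,0} = 2
G(12) = mex{1,0} = 2
G(13) = mex{1,0} = 2
G(14) = mex{1,1} = 0
G(15) = mex{2,1} = 0
G(16) = mex{2,1} = 0
G(17) = mex{2,1} = 0
G(18) = mex{2,1} = 0
G(19) = mex{0,2} = 1
G(20) = mex{0,2} = 1
G(21) = mex{0,2} = 1
G(22) = mex{0,2} = 1
G(23) = mex{0,0} = 1
G(24) = mex{1,0} = 2
G(25) = mex{1,0} = 2
G(26) = mex{1,0} = 2
G(27) = mex{1,0} = 2
G(28) = mex{1,1} = 0
G(29) = mex{2,1} = 0
G(n+14) = G(n) holds for n = 0,…,8 (a full window of length max(S) = 9), so the sequence is purely periodic with period 14.

14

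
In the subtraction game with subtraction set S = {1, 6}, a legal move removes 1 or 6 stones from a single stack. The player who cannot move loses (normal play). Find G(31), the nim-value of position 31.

1

G(0) = 0
G(1) = mex{0} = 1
G(2) = mex{1} = 0
G(3) = mex{0} = 1
G(4) = mex{1} = 0
G(5) = mex{0} = 1
G(6) = mex{1,0} = 2
G(7) = mex{2,1} = 0
G(8) = mex{0,0} = 1
G(9) = mex{1,1} = 0
G(10) = mex{0,0} = 1
G(11) = mex{1,1} = 0
G(12) = mex{0,2} = 1
G(13) = mex{1,0} = 2
G(14) = mex{2,1} = 0
G(15) = mex{0,0} = 1
G(16) = mex{1,1} = 0
G(17) = mex{0,0} = 1
G(18) = mex{1,1} = 0
G(19) = mex{0,2} = 1
G(20) = mex{1,0} = 2
G(21) = mex{2,1} = 0
G(22) = mex{0,0} = 1
G(23) = mex{1,1} = 0
G(24) = mex{0,0} = 1
G(25) = mex{1,1} = 0
G(26) = mex{0,2} = 1
G(27) = mex{1,0} = 2
G(28) = mex{2,1} = 0
G(29) = mex{0,0} = 1
G(30) = mex{1,1} = 0
G(31) = mex{0,0} = 1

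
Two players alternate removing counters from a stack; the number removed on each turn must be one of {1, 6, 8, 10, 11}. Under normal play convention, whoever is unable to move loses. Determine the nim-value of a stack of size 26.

1

G(0) = 0
G(1) = mex{0} = 1
G(2) = mex{1} = 0
G(3) = mex{0} = 1
G(4) = mex{1} = 0
G(5) = mex{0} = 1
G(6) = mex{1,0} = 2
G(7) = mex{2,1} = 0
G(8) = mex{0,0,0} = 1
G(9) = mex{1,1,1} = 0
G(10) = mex{0,0,0,0} = 1
G(11) = mex{1,1,1,1,0} = 2
G(12) = mex{2,2,0,0,1} = 3
G(13) = mex{3,0,1,1,0} = 2
G(14) = mex{2,1,2,0,1} = 3
G(15) = mex{3,0,0,1,0} = 2
G(16) = mex{2,1,1,2,1} = 0
G(17) = mex{0,2,0,0,2} = 1
G(18) = mex{1,3,1,1,0} = 2
G(19) = mex{2,2,2,0,1} = 3
G(20) = mex{3,3,3,1,0} = 2
G(21) = mex{2,2,2,2,1} = 0
G(22) = mex{0,0,3,3,2} = 1
G(23) = mex{1,1,2,2,3} = 0
G(24) = mex{0,2,0,3,2} = 1
G(25) = mex{1,3,1,2,3} = 0
G(26) = mex{0,2,2,0,2} = 1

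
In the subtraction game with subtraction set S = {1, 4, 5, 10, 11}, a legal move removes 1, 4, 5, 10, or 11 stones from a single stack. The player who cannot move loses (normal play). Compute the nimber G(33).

3

G(0) = 0
G(1) = mex{0} = 1
G(2) = mex{1} = 0
G(3) = mex{0} = 1
G(4) = mex{1,0} = 2
G(5) = mex{2,1,0} = 3
G(6) = mex{3,0,1} = 2
G(7) = mex{2,1,0} = 3
G(8) = mex{3,2,1} = 0
G(9) = mex{0,3,2} = 1
G(10) = mex{1,2,3,0} = 4
G(11) = mex{4,3,2,1,0} = 5
G(12) = mex{5,0,3,0,1} = 2
G(13) = mex{2,1,0,1,0} = 3
G(14) = mex{3,4,1,2,1} = 0
G(15) = mex{0,5,4,3,2} = 1
G(16) = mex{1,2,5,2,3} = 0
G(17) = mex{0,3,2,3,2} = 1
G(18) = mex{1,0,3,0,3} = 2
G(19) = mex{2,1,0,1,0} = 3
G(20) = mex{3,0,1,4,1} = 2
G(21) = mex{2,1,0,5,4} = 3
G(22) = mex{3,2,1,2,5} = 0
G(23) = mex{0,3,2,3,2} = 1
G(24) = mex{1,2,3,0,3} = 4
G(25) = mex{4,3,2,1,0} = 5
G(26) = mex{5,0,3,0,1} = 2
G(27) = mex{2,1,0,1,0} = 3
G(28) = mex{3,4,1,2,1} = 0
G(29) = mex{0,5,4,3,2} = 1
G(30) = mex{1,2,5,2,3} = 0
G(31) = mex{0,3,2,3,2} = 1
G(32) = mex{1,0,3,0,3} = 2
G(33) = mex{2,1,0,1,0} = 3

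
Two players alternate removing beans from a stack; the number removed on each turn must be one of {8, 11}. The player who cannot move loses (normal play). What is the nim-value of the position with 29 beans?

1

G(0) = 0
G(1) = mex{} = 0
G(2) = mex{} = 0
G(3) = mex{} = 0
G(4) = mex{} = 0
G(5) = mex{} = 0
G(6) = mex{} = 0
G(7) = mex{} = 0
G(8) = mex{0} = 1
G(9) = mex{0} = 1
G(10) = mex{0} = 1
G(11) = mex{0,0} = 1
G(12) = mex{0,0} = 1
G(13) = mex{0,0} = 1
G(14) = mex{0,0} = 1
G(15) = mex{0,0} = 1
G(16) = mex{1,0} = 2
G(17) = mex{1,0} = 2
G(18) = mex{1,0} = 2
G(19) = mex{1,1} = 0
G(20) = mex{1,1} = 0
G(21) = mex{1,1} = 0
G(22) = mex{1,1} = 0
G(23) = mex{1,1} = 0
G(24) = mex{2,1} = 0
G(25) = mex{2,1} = 0
G(26) = mex{2,1} = 0
G(27) = mex{0,2} = 1
G(28) = mex{0,2} = 1
G(29) = mex{0,2} = 1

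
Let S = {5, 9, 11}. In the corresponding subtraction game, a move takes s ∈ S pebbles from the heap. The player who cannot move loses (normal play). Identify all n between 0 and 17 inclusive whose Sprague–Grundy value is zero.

0, 1, 2, 3, 4, 16, 17

G(0) = 0
G(1) = mex{} = 0
G(2) = mex{} = 0
G(3) = mex{} = 0
G(4) = mex{} = 0
G(5) = mex{0} = 1
G(6) = mex{0} = 1
G(7) = mex{0} = 1
G(8) = mex{0} = 1
G(9) = mex{0,0} = 1
G(10) = mex{1,0} = 2
G(11) = mex{1,0,0} = 2
G(12) = mex{1,0,0} = 2
G(13) = mex{1,0,0} = 2
G(14) = mex{1,1,0} = 2
G(15) = mex{2,1,0} = 3
G(16) = mex{2,1,1} = 0
G(17) = mex{2,1,1} = 0
P-positions are exactly the n with G(n) = 0.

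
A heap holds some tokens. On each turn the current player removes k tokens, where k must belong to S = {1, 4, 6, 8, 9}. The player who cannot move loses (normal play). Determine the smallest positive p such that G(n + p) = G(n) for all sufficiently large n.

17

G(0) = 0
G(1) = mex{0} = 1
G(2) = mex{1} = 0
G(3) = mex{0} = 1
G(4) = mex{1,0} = 2
G(5) = mex{2,1} = 0
G(6) = mex{0,0,0} = 1
G(7) = mex{1,1,1} = 0
G(8) = mex{0,2,0,0} = 1
G(9) = mex{1,0,1,1,0} = 2
G(10) = mex{2,1,2,0,1} = 3
G(11) = mex{3,0,0,1,0} = 2
G(12) = mex{2,1,1,2,1} = 0
G(13) = mex{0,2,0,0,2} = 1
G(14) = mex{1,3,1,1,0} = 2
G(15) = mex{2,2,2,0,1} = 3
G(16) = mex{3,0,3,1,0} = 2
G(17) = mex{2,1,2,2,1} = 0
G(18) = mex{0,2,0,3,2} = 1
G(19) = mex{1,3,1,2,3} = 0
G(20) = mex{0,2,2,0,2} = 1
G(21) = mex{1,0,3,1,0} = 2
G(22) = mex{2,1,2,2,1} = 0
G(23) = mex{0,0,0,3,2} = 1
G(24) = mex{1,1,1,2,3} = 0
G(25) = mex{0,2,0,0,2} = 1
G(26) = mex{1,0,1,1,0} = 2
G(27) = mex{2,1,2,0,1} = 3
G(28) = mex{3,0,0,1,0} = 2
G(29) = mex{2,1,1,2,1} = 0
G(30) = mex{0,2,0,0,2} = 1
G(31) = mex{1,3,1,1,0} = 2
G(32) = mex{2,2,2,0,1} = 3
G(33) = mex{3,0,3,1,0} = 2
G(34) = mex{2,1,2,2,1} = 0
G(35) = mex{0,2,0,3,2} = 1
G(n+17) = G(n) holds for n = 0,…,8 (a full window of length max(S) = 9), so the sequence is purely periodic with period 17.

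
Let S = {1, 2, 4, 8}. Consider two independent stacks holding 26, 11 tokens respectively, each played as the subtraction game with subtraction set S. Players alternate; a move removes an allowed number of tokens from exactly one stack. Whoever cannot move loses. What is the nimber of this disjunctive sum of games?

All stacks use S = {1, 2, 4, 8}:
G(0) = 0
G(1) = mex{0} = 1
G(2) = mex{1,0} = 2
G(3) = mex{2,1} = 0
G(4) = mex{0,2,0} = 1
G(5) = mex{1,0,1} = 2
G(6) = mex{2,1,2} = 0
G(7) = mex{0,2,0} = 1
G(8) = mex{1,0,1,0} = 2
G(9) = mex{2,1,2,1} = 0
G(10) = mex{0,2,0,2} = 1
G(11) = mex{1,0,1,0} = 2
G(12) = mex{2,1,2,1} = 0
G(13) = mex{0,2,0,2} = 1
G(14) = mex{1,0,1,0} = 2
G(15) = mex{2,1,2,1} = 0
G(16) = mex{0,2,0,2} = 1
G(17) = mex{1,0,1,0} = 2
G(18) = mex{2,1,2,1} = 0
G(19) = mex{0,2,0,2} = 1
G(20) = mex{1,0,1,0} = 2
G(21) = mex{2,1,2,1} = 0
G(22) = mex{0,2,0,2} = 1
G(23) = mex{1,0,1,0} = 2
G(24) = mex{2,1,2,1} = 0
G(25) = mex{0,2,0,2} = 1
G(26) = mex{1,0,1,0} = 2
Stack A: G(26) = 2.
Stack B: G(11) = 2.
Combined Grundy value = 2 ⊕ 2 = 0.

0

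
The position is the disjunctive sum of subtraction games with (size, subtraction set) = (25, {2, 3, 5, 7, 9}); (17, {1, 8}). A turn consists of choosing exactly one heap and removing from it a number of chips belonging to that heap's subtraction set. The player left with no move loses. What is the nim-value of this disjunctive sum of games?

Heap A, S = {2, 3, 5, 7, 9}:
n :  0  1  2  3  4  5  6  7  8  9 10 11 12 13 14 15 16 17 18 19 20 21 22 23 24 25
G :  0  0  1  1  2  2  3  3  4  4  5  0  0  1  1  2  2  3  3  4  4  5  0  0  1  1
G_A(25) = 1.
Heap B, S = {1, 8}:
n :  0  1  2  3  4  5  6  7  8  9 10 11 12 13 14 15 16 17
G :  0  1  0  1  0  1  0  1  2  0  1  0  1  0  1  0  1  2
G_B(17) = 2.
Combined Grundy value = 1 ⊕ 2 = 3.

3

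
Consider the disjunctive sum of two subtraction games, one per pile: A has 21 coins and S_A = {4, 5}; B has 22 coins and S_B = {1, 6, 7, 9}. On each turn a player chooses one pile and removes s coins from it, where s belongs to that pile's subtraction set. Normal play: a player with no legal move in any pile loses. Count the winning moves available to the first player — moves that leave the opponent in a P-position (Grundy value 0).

Pile A, S = {4, 5}:
n :  0  1  2  3  4  5  6  7  8  9 10 11 12 13 14 15 16 17 18 19 20 21
G :  0  0  0  0  1  1  1  1  2  0  0  0  0  1  1  1  1  2  0  0  0  0
G_A(21) = 0.
Pile B, S = {1, 6, 7, 9}:
G(0) = 0
G(1) = mex{0} = 1
G(2) = mex{1} = 0
G(3) = mex{0} = 1
G(4) = mex{1} = 0
G(5) = mex{0} = 1
G(6) = mex{1,0} = 2
G(7) = mex{2,1,0} = 3
G(8) = mex{3,0,1} = 2
G(9) = mex{2,1,0,0} = 3
G(10) = mex{3,0,1,1} = 2
G(11) = mex{2,1,0,0} = 3
G(12) = mex{3,2,1,1} = 0
G(13) = mex{0,3,2,0} = 1
G(14) = mex{1,2,3,1} = 0
G(15) = mex{0,3,2,2} = 1
G(16) = mex{1,2,3,3} = 0
G(17) = mex{0,3,2,2} = 1
G(18) = mex{1,0,3,3} = 2
G(19) = mex{2,1,0,2} = 3
G(20) = mex{3,0,1,3} = 2
G(21) = mex{2,1,0,0} = 3
G(22) = mex{3,0,1,1} = 2
G_B(22) = 2.
Combined Grundy value = 0 ⊕ 2 = 2.
A winning move leaves total XOR = 0, i.e. changes one component's Grundy value g to g ⊕ X where X is the current total.
Pile A: need g' = 0⊕2 = 2. Options: 21−4→G=2, 21−5→G=1. Hits: 1.
Pile B: need g' = 2⊕2 = 0. Options: 22−1→G=3, 22−6→G=0, 22−7→G=1, 22−9→G=1. Hits: 1.

2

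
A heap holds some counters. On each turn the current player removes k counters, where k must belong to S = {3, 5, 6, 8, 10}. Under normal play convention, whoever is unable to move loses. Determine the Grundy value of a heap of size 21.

2

n :  0  1  2  3  4  5  6  7  8  9 10 11 12 13 14 15 16 17 18 19 20 21
G :  0  0  0  1  1  1  2  2  2  3  3  3  4  0  0  0  1  1  1  2  2  2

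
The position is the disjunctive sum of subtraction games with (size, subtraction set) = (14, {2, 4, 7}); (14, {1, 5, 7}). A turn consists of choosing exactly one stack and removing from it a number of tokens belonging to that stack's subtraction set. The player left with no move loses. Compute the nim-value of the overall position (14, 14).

Stack A, S = {2, 4, 7}:
G(0) = 0
G(1) = mex{} = 0
G(2) = mex{0} = 1
G(3) = mex{0} = 1
G(4) = mex{1,0} = 2
G(5) = mex{1,0} = 2
G(6) = mex{2,1} = 0
G(7) = mex{2,1,0} = 3
G(8) = mex{0,2,0} = 1
G(9) = mex{3,2,1} = 0
G(10) = mex{1,0,1} = 2
G(11) = mex{0,3,2} = 1
G(12) = mex{2,1,2} = 0
G(13) = mex{1,0,0} = 2
G(14) = mex{0,2,3} = 1
G_A(14) = 1.
Stack B, S = {1, 5, 7}:
n :  0  1  2  3  4  5  6  7  8  9 10 11 12 13 14
G :  0  1  0  1  0  1  0  1  0  1  0  1  0  1  0
G_B(14) = 0.
Combined Grundy value = 1 ⊕ 0 = 1.

1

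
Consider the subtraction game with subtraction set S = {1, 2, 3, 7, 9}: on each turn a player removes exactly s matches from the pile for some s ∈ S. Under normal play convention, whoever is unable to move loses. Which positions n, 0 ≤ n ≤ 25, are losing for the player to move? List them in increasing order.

0, 4, 8, 12, 16, 20, 24

G(0) = 0
G(1) = mex{0} = 1
G(2) = mex{1,0} = 2
G(3) = mex{2,1,0} = 3
G(4) = mex{3,2,1} = 0
G(5) = mex{0,3,2} = 1
G(6) = mex{1,0,3} = 2
G(7) = mex{2,1,0,0} = 3
G(8) = mex{3,2,1,1} = 0
G(9) = mex{0,3,2,2,0} = 1
G(10) = mex{1,0,3,3,1} = 2
G(11) = mex{2,1,0,0,2} = 3
G(12) = mex{3,2,1,1,3} = 0
G(13) = mex{0,3,2,2,0} = 1
G(14) = mex{1,0,3,3,1} = 2
G(15) = mex{2,1,0,0,2} = 3
G(16) = mex{3,2,1,1,3} = 0
G(17) = mex{0,3,2,2,0} = 1
G(18) = mex{1,0,3,3,1} = 2
G(19) = mex{2,1,0,0,2} = 3
G(20) = mex{3,2,1,1,3} = 0
G(21) = mex{0,3,2,2,0} = 1
G(22) = mex{1,0,3,3,1} = 2
G(23) = mex{2,1,0,0,2} = 3
G(24) = mex{3,2,1,1,3} = 0
G(25) = mex{0,3,2,2,0} = 1
P-positions are exactly the n with G(n) = 0.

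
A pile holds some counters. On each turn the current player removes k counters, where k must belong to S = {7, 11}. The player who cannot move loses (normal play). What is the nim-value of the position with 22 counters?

0

G(0) = 0
G(1) = mex{} = 0
G(2) = mex{} = 0
G(3) = mex{} = 0
G(4) = mex{} = 0
G(5) = mex{} = 0
G(6) = mex{} = 0
G(7) = mex{0} = 1
G(8) = mex{0} = 1
G(9) = mex{0} = 1
G(10) = mex{0} = 1
G(11) = mex{0,0} = 1
G(12) = mex{0,0} = 1
G(13) = mex{0,0} = 1
G(14) = mex{1,0} = 2
G(15) = mex{1,0} = 2
G(16) = mex{1,0} = 2
G(17) = mex{1,0} = 2
G(18) = mex{1,1} = 0
G(19) = mex{1,1} = 0
G(20) = mex{1,1} = 0
G(21) = mex{2,1} = 0
G(22) = mex{2,1} = 0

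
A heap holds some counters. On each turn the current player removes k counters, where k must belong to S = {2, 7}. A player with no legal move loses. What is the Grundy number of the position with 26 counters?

2

n :  0  1  2  3  4  5  6  7  8  9 10 11 12 13 14 15 16 17 18 19 20 21 22 23 24 25 26
G :  0  0  1  1  0  0  1  1  2  0  0  1  1  0  0  1  1  2  0  0  1  1  0  0  1  1  2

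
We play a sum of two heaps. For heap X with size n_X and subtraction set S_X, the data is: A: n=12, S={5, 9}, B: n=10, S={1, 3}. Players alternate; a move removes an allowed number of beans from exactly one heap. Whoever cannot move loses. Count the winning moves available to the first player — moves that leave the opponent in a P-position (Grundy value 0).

Heap A, S = {5, 9}:
G(0) = 0
G(1) = mex{} = 0
G(2) = mex{} = 0
G(3) = mex{} = 0
G(4) = mex{} = 0
G(5) = mex{0} = 1
G(6) = mex{0} = 1
G(7) = mex{0} = 1
G(8) = mex{0} = 1
G(9) = mex{0,0} = 1
G(10) = mex{1,0} = 2
G(11) = mex{1,0} = 2
G(12) = mex{1,0} = 2
G_A(12) = 2.
Heap B, S = {1, 3}:
n :  0  1  2  3  4  5  6  7  8  9 10
G :  0  1  0  1  0  1  0  1  0  1  0
G_B(10) = 0.
Combined Grundy value = 2 ⊕ 0 = 2.
A winning move leaves total XOR = 0, i.e. changes one component's Grundy value g to g ⊕ X where X is the current total.
Heap A: need g' = 2⊕2 = 0. Options: 12−5→G=1, 12−9→G=0. Hits: 1.
Heap B: need g' = 0⊕2 = 2. Options: 10−1→G=1, 10−3→G=1. Hits: 0.

1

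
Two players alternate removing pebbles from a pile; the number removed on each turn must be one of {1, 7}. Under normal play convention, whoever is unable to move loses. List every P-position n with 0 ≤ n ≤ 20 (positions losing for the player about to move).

0, 2, 4, 6, 8, 10, 12, 14, 16, 18, 20

G(0) = 0
G(1) = mex{0} = 1
G(2) = mex{1} = 0
G(3) = mex{0} = 1
G(4) = mex{1} = 0
G(5) = mex{0} = 1
G(6) = mex{1} = 0
G(7) = mex{0,0} = 1
G(8) = mex{1,1} = 0
G(9) = mex{0,0} = 1
G(10) = mex{1,1} = 0
G(11) = mex{0,0} = 1
G(12) = mex{1,1} = 0
G(13) = mex{0,0} = 1
G(14) = mex{1,1} = 0
G(15) = mex{0,0} = 1
G(16) = mex{1,1} = 0
G(17) = mex{0,0} = 1
G(18) = mex{1,1} = 0
G(19) = mex{0,0} = 1
G(20) = mex{1,1} = 0
P-positions are exactly the n with G(n) = 0.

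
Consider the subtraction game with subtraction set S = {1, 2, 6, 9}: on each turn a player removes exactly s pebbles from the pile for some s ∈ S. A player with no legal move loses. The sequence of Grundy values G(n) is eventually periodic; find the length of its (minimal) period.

G(0) = 0
G(1) = mex{0} = 1
G(2) = mex{1,0} = 2
G(3) = mex{2,1} = 0
G(4) = mex{0,2} = 1
G(5) = mex{1,0} = 2
G(6) = mex{2,1,0} = 3
G(7) = mex{3,2,1} = 0
G(8) = mex{0,3,2} = 1
G(9) = mex{1,0,0,0} = 2
G(10) = mex{2,1,1,1} = 0
G(11) = mex{0,2,2,2} = 1
G(12) = mex{1,0,3,0} = 2
G(13) = mex{2,1,0,1} = 3
G(14) = mex{3,2,1,2} = 0
G(15) = mex{0,3,2,3} = 1
G(16) = mex{1,0,0,0} = 2
G(17) = mex{2,1,1,1} = 0
G(n+7) = G(n) holds for n = 0,…,8 (a full window of length max(S) = 9), so the sequence is purely periodic with period 7.

7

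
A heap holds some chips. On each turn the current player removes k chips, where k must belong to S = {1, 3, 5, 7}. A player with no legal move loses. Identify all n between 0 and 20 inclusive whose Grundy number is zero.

0, 2, 4, 6, 8, 10, 12, 14, 16, 18, 20

G(0) = 0
G(1) = mex{0} = 1
G(2) = mex{1} = 0
G(3) = mex{0,0} = 1
G(4) = mex{1,1} = 0
G(5) = mex{0,0,0} = 1
G(6) = mex{1,1,1} = 0
G(7) = mex{0,0,0,0} = 1
G(8) = mex{1,1,1,1} = 0
G(9) = mex{0,0,0,0} = 1
G(10) = mex{1,1,1,1} = 0
G(11) = mex{0,0,0,0} = 1
G(12) = mex{1,1,1,1} = 0
G(13) = mex{0,0,0,0} = 1
G(14) = mex{1,1,1,1} = 0
G(15) = mex{0,0,0,0} = 1
G(16) = mex{1,1,1,1} = 0
G(17) = mex{0,0,0,0} = 1
G(18) = mex{1,1,1,1} = 0
G(19) = mex{0,0,0,0} = 1
G(20) = mex{1,1,1,1} = 0
P-positions are exactly the n with G(n) = 0.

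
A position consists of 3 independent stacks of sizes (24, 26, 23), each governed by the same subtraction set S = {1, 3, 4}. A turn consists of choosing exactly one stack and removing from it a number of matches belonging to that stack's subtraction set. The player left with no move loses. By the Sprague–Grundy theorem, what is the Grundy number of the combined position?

All stacks use S = {1, 3, 4}:
G(0) = 0
G(1) = mex{0} = 1
G(2) = mex{1} = 0
G(3) = mex{0,0} = 1
G(4) = mex{1,1,0} = 2
G(5) = mex{2,0,1} = 3
G(6) = mex{3,1,0} = 2
G(7) = mex{2,2,1} = 0
G(8) = mex{0,3,2} = 1
G(9) = mex{1,2,3} = 0
G(10) = mex{0,0,2} = 1
G(11) = mex{1,1,0} = 2
G(12) = mex{2,0,1} = 3
G(13) = mex{3,1,0} = 2
G(14) = mex{2,2,1} = 0
G(15) = mex{0,3,2} = 1
G(16) = mex{1,2,3} = 0
G(17) = mex{0,0,2} = 1
G(18) = mex{1,1,0} = 2
G(19) = mex{2,0,1} = 3
G(20) = mex{3,1,0} = 2
G(21) = mex{2,2,1} = 0
G(22) = mex{0,3,2} = 1
G(23) = mex{1,2,3} = 0
G(24) = mex{0,0,2} = 1
G(25) = mex{1,1,0} = 2
G(26) = mex{2,0,1} = 3
Stack A: G(24) = 1.
Stack B: G(26) = 3.
Stack C: G(23) = 0.
Combined Grundy value = 1 ⊕ 3 ⊕ 0 = 2.

2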